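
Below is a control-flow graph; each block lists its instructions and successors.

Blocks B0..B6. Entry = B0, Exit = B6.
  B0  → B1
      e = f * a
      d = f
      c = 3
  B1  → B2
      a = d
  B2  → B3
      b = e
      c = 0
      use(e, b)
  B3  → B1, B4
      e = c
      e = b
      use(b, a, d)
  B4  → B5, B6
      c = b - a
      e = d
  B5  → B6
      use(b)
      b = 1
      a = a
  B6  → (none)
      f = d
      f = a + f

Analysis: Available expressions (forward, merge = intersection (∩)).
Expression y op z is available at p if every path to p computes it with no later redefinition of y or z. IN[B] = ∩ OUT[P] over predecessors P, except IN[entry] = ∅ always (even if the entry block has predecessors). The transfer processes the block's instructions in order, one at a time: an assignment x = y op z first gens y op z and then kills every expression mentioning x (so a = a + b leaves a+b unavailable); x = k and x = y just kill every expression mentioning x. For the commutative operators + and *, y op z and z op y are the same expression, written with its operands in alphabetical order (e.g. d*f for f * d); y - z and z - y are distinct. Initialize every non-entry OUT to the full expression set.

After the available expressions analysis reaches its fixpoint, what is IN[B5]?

Answer: {b-a}

Derivation:
Per-block solution:
  B0: | IN={} | OUT={a*f}
  B1: | IN={} | OUT={}
  B2: | IN={} | OUT={}
  B3: | IN={} | OUT={}
  B4: | IN={} | OUT={b-a}
  B5: | IN={b-a} | OUT={}
  B6: | IN={} | OUT={}

Merge at B5: IN[B5] = OUT[B4] = {b-a}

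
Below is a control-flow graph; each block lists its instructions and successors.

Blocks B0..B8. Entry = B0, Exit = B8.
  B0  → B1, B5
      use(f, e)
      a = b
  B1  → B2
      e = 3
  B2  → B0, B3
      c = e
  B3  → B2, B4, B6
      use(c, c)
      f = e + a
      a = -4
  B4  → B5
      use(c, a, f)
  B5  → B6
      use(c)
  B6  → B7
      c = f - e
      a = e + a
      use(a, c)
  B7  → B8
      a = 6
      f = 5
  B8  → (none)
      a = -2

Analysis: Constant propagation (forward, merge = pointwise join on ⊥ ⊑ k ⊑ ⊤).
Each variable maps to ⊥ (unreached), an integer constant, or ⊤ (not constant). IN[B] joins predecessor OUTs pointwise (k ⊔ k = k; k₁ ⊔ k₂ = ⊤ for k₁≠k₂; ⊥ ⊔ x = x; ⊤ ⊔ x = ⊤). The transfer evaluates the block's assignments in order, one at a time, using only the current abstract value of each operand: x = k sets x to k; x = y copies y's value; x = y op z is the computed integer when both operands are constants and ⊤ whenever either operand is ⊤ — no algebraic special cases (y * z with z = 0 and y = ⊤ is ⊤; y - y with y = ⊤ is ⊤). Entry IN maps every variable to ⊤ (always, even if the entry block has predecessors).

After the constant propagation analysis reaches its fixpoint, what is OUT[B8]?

Fixpoint table:
  B0:  IN=(all ⊤)  OUT=(all ⊤)
  B1:  IN=(all ⊤)  OUT={e:3; rest ⊤}
  B2:  IN={e:3; rest ⊤}  OUT={c:3, e:3; rest ⊤}
  B3:  IN={c:3, e:3; rest ⊤}  OUT={a:-4, c:3, e:3; rest ⊤}
  B4:  IN={a:-4, c:3, e:3; rest ⊤}  OUT={a:-4, c:3, e:3; rest ⊤}
  B5:  IN=(all ⊤)  OUT=(all ⊤)
  B6:  IN=(all ⊤)  OUT=(all ⊤)
  B7:  IN=(all ⊤)  OUT={a:6, f:5; rest ⊤}
  B8:  IN={a:6, f:5; rest ⊤}  OUT={a:-2, f:5; rest ⊤}

Merge at B8: IN[B8] = OUT[B7] = {a: 6, b: ⊤, c: ⊤, d: ⊤, e: ⊤, f: 5}
Applying B8's transfer function to that IN value gives OUT[B8] (row B8 above).

Answer: {a: -2, b: ⊤, c: ⊤, d: ⊤, e: ⊤, f: 5}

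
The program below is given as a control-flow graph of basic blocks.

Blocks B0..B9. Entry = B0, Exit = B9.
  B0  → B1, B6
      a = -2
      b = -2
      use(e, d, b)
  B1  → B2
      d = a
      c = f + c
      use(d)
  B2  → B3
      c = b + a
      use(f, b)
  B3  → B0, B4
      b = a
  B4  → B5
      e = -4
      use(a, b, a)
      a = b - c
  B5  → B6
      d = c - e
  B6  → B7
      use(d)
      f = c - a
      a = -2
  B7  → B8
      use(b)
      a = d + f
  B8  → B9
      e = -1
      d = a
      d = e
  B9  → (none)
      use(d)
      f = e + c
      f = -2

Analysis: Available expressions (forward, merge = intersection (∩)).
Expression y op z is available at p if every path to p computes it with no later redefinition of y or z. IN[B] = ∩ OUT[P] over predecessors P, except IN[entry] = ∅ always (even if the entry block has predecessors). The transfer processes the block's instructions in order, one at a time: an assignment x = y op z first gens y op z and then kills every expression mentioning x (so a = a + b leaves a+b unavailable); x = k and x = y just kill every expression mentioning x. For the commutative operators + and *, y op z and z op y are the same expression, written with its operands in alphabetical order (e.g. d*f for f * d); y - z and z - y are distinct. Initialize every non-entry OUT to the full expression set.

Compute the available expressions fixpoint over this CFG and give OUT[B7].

Answer: {d+f}

Working:
Per-block solution:
  B0:  IN={}  OUT={}
  B1:  IN={}  OUT={}
  B2:  IN={}  OUT={a+b}
  B3:  IN={a+b}  OUT={}
  B4:  IN={}  OUT={b-c}
  B5:  IN={b-c}  OUT={b-c, c-e}
  B6:  IN={}  OUT={}
  B7:  IN={}  OUT={d+f}
  B8:  IN={d+f}  OUT={}
  B9:  IN={}  OUT={c+e}

Merge at B7: IN[B7] = OUT[B6] = {}
Applying B7's transfer function to that IN value gives OUT[B7] (row B7 above).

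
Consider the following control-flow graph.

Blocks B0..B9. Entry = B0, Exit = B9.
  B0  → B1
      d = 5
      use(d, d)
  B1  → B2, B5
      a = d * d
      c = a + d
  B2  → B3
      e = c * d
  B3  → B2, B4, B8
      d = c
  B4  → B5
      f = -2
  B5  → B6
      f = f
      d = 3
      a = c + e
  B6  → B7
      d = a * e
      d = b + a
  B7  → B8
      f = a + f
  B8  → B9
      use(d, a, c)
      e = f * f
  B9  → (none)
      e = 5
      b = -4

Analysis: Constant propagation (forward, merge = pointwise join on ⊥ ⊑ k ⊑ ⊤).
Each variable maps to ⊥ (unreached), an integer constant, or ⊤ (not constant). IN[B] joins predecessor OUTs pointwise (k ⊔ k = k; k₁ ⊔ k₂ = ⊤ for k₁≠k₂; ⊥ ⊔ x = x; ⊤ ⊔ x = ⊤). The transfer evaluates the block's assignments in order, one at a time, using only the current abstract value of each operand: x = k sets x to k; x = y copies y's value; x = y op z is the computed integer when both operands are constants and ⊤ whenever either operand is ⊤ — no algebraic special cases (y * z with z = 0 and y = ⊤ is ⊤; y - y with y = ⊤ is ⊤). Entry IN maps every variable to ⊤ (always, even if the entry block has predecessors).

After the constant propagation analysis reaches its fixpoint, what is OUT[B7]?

Fixpoint table:
  B0:   IN=(all ⊤)   OUT={d:5; rest ⊤}
  B1:   IN={d:5; rest ⊤}   OUT={a:25, c:30, d:5; rest ⊤}
  B2:   IN={a:25, c:30; rest ⊤}   OUT={a:25, c:30; rest ⊤}
  B3:   IN={a:25, c:30; rest ⊤}   OUT={a:25, c:30, d:30; rest ⊤}
  B4:   IN={a:25, c:30, d:30; rest ⊤}   OUT={a:25, c:30, d:30, f:-2; rest ⊤}
  B5:   IN={a:25, c:30; rest ⊤}   OUT={c:30, d:3; rest ⊤}
  B6:   IN={c:30, d:3; rest ⊤}   OUT={c:30; rest ⊤}
  B7:   IN={c:30; rest ⊤}   OUT={c:30; rest ⊤}
  B8:   IN={c:30; rest ⊤}   OUT={c:30; rest ⊤}
  B9:   IN={c:30; rest ⊤}   OUT={b:-4, c:30, e:5; rest ⊤}

Merge at B7: IN[B7] = OUT[B6] = {a: ⊤, b: ⊤, c: 30, d: ⊤, e: ⊤, f: ⊤}
Applying B7's transfer function to that IN value gives OUT[B7] (row B7 above).

Answer: {a: ⊤, b: ⊤, c: 30, d: ⊤, e: ⊤, f: ⊤}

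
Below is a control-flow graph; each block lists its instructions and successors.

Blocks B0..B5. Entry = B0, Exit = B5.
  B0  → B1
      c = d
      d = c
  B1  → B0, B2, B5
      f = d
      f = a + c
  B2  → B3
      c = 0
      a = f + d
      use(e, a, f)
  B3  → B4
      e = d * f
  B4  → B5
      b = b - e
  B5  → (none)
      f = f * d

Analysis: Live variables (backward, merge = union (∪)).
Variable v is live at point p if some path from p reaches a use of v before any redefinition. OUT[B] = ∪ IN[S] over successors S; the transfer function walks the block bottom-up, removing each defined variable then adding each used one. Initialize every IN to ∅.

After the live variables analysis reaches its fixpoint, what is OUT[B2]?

Answer: {b, d, f}

Trace:
Per-block solution:
  B0:   IN={a, b, d, e}   OUT={a, b, c, d, e}
  B1:   IN={a, b, c, d, e}   OUT={a, b, d, e, f}
  B2:   IN={b, d, e, f}   OUT={b, d, f}
  B3:   IN={b, d, f}   OUT={b, d, e, f}
  B4:   IN={b, d, e, f}   OUT={d, f}
  B5:   IN={d, f}   OUT={}

Merge at B2: OUT[B2] = IN[B3] = {b, d, f}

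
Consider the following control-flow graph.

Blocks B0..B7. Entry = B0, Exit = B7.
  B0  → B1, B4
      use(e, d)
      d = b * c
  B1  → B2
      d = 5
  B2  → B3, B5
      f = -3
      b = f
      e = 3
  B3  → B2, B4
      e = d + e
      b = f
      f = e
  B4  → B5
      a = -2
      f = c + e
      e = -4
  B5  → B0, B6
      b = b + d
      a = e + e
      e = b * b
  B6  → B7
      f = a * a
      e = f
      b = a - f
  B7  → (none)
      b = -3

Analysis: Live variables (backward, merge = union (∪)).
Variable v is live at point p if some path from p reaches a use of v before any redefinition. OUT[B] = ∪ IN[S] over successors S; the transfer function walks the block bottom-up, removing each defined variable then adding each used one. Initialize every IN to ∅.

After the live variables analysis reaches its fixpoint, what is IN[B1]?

Answer: {c}

Trace:
Fixpoint table:
  B0:   IN={b, c, d, e}   OUT={b, c, d, e}
  B1:   IN={c}   OUT={c, d}
  B2:   IN={c, d}   OUT={b, c, d, e, f}
  B3:   IN={c, d, e, f}   OUT={b, c, d, e}
  B4:   IN={b, c, d, e}   OUT={b, c, d, e}
  B5:   IN={b, c, d, e}   OUT={a, b, c, d, e}
  B6:   IN={a}   OUT={}
  B7:   IN={}   OUT={}

Merge at B1: OUT[B1] = IN[B2] = {c, d}
Applying B1's transfer function to that OUT value gives IN[B1] (row B1 above).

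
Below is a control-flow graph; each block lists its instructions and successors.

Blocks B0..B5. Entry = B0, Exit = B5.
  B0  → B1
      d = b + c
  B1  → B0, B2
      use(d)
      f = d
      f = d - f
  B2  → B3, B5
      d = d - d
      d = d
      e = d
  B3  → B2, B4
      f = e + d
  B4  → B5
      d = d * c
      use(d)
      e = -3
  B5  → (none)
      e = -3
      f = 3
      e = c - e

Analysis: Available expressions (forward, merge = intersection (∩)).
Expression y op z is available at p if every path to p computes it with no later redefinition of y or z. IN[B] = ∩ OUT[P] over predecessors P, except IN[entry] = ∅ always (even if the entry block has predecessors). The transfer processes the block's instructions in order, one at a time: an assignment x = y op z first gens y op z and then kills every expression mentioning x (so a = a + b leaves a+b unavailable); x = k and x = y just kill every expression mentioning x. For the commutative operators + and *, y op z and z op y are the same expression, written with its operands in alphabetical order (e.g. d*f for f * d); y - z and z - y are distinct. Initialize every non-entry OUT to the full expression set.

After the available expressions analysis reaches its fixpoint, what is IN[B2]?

Answer: {b+c}

Working:
Fixpoint table:
  B0: | IN={} | OUT={b+c}
  B1: | IN={b+c} | OUT={b+c}
  B2: | IN={b+c} | OUT={b+c}
  B3: | IN={b+c} | OUT={b+c, d+e}
  B4: | IN={b+c, d+e} | OUT={b+c}
  B5: | IN={b+c} | OUT={b+c}

Merge at B2: IN[B2] = OUT[B1] ∩ OUT[B3] = {b+c}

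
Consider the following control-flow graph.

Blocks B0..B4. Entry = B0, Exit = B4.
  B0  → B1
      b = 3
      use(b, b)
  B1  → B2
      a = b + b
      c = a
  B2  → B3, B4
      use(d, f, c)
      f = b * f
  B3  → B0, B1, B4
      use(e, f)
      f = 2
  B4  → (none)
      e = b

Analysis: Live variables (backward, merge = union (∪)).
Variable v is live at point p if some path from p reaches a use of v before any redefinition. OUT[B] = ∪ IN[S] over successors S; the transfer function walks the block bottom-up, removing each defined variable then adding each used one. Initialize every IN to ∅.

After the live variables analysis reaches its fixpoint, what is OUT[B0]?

Answer: {b, d, e, f}

Trace:
Fixpoint table:
  B0: | IN={d, e, f} | OUT={b, d, e, f}
  B1: | IN={b, d, e, f} | OUT={b, c, d, e, f}
  B2: | IN={b, c, d, e, f} | OUT={b, d, e, f}
  B3: | IN={b, d, e, f} | OUT={b, d, e, f}
  B4: | IN={b} | OUT={}

Merge at B0: OUT[B0] = IN[B1] = {b, d, e, f}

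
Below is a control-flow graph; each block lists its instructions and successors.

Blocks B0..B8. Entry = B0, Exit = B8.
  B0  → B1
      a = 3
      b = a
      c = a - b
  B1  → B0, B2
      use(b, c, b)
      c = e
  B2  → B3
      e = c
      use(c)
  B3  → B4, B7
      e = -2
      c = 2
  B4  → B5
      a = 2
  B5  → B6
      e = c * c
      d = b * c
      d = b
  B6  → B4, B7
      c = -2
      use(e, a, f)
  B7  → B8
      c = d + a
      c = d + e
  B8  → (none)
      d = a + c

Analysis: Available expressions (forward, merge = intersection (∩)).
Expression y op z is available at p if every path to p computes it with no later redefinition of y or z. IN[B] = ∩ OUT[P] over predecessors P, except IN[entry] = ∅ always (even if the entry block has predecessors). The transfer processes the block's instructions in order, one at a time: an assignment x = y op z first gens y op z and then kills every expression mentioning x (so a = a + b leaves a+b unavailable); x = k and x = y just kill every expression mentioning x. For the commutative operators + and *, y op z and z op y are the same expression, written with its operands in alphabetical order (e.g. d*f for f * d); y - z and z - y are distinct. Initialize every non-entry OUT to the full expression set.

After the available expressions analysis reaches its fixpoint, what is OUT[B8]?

Converged values:
  B0:   IN={}   OUT={a-b}
  B1:   IN={a-b}   OUT={a-b}
  B2:   IN={a-b}   OUT={a-b}
  B3:   IN={a-b}   OUT={a-b}
  B4:   IN={}   OUT={}
  B5:   IN={}   OUT={b*c, c*c}
  B6:   IN={b*c, c*c}   OUT={}
  B7:   IN={}   OUT={a+d, d+e}
  B8:   IN={a+d, d+e}   OUT={a+c}

Merge at B8: IN[B8] = OUT[B7] = {a+d, d+e}
Applying B8's transfer function to that IN value gives OUT[B8] (row B8 above).

Answer: {a+c}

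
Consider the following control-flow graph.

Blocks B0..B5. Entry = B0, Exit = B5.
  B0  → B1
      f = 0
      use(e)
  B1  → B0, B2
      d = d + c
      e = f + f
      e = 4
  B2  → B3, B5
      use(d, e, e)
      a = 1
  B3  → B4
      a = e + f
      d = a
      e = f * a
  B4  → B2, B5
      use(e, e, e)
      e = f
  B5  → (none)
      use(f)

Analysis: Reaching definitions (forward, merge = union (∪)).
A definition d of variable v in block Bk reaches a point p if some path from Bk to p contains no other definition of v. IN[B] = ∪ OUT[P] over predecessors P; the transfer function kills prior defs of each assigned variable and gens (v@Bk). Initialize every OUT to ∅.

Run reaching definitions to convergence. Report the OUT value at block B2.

Answer: {a@B2, d@B1, d@B3, e@B1, e@B4, f@B0}

Derivation:
Per-block solution:
  B0: | IN={d@B1, e@B1, f@B0} | OUT={d@B1, e@B1, f@B0}
  B1: | IN={d@B1, e@B1, f@B0} | OUT={d@B1, e@B1, f@B0}
  B2: | IN={a@B3, d@B1, d@B3, e@B1, e@B4, f@B0} | OUT={a@B2, d@B1, d@B3, e@B1, e@B4, f@B0}
  B3: | IN={a@B2, d@B1, d@B3, e@B1, e@B4, f@B0} | OUT={a@B3, d@B3, e@B3, f@B0}
  B4: | IN={a@B3, d@B3, e@B3, f@B0} | OUT={a@B3, d@B3, e@B4, f@B0}
  B5: | IN={a@B2, a@B3, d@B1, d@B3, e@B1, e@B4, f@B0} | OUT={a@B2, a@B3, d@B1, d@B3, e@B1, e@B4, f@B0}

Merge at B2: IN[B2] = OUT[B1] ⊔ OUT[B4] = {a@B3, d@B1, d@B3, e@B1, e@B4, f@B0}
Applying B2's transfer function to that IN value gives OUT[B2] (row B2 above).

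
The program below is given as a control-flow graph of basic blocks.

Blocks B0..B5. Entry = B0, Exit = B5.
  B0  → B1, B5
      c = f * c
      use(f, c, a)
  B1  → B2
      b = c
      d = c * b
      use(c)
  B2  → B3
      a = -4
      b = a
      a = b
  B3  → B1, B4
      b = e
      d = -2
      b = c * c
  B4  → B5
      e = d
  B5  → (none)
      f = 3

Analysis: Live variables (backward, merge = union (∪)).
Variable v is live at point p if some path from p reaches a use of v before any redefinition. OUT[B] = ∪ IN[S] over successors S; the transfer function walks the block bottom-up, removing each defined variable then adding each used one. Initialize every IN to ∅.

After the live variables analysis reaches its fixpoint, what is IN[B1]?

Answer: {c, e}

Trace:
Per-block solution:
  B0: | IN={a, c, e, f} | OUT={c, e}
  B1: | IN={c, e} | OUT={c, e}
  B2: | IN={c, e} | OUT={c, e}
  B3: | IN={c, e} | OUT={c, d, e}
  B4: | IN={d} | OUT={}
  B5: | IN={} | OUT={}

Merge at B1: OUT[B1] = IN[B2] = {c, e}
Applying B1's transfer function to that OUT value gives IN[B1] (row B1 above).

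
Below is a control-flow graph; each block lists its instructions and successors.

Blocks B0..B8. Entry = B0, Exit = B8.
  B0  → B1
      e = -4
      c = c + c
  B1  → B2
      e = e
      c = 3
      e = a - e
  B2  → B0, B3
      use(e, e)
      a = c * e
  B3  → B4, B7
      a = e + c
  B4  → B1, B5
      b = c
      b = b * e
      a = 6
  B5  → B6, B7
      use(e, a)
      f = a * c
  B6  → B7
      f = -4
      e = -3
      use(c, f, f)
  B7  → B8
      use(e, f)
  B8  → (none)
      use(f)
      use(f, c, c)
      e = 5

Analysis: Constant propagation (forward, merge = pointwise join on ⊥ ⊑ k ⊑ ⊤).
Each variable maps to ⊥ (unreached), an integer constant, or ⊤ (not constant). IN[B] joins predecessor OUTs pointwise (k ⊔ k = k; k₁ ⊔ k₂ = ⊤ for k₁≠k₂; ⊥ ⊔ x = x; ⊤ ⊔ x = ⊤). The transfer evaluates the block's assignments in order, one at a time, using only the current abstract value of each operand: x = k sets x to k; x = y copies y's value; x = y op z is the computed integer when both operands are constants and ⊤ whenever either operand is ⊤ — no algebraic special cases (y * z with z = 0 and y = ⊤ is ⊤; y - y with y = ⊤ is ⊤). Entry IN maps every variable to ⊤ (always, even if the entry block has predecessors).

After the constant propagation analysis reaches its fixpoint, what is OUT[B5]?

Fixpoint table:
  B0: | IN=(all ⊤) | OUT={e:-4; rest ⊤}
  B1: | IN=(all ⊤) | OUT={c:3; rest ⊤}
  B2: | IN={c:3; rest ⊤} | OUT={c:3; rest ⊤}
  B3: | IN={c:3; rest ⊤} | OUT={c:3; rest ⊤}
  B4: | IN={c:3; rest ⊤} | OUT={a:6, c:3; rest ⊤}
  B5: | IN={a:6, c:3; rest ⊤} | OUT={a:6, c:3, f:18; rest ⊤}
  B6: | IN={a:6, c:3, f:18; rest ⊤} | OUT={a:6, c:3, e:-3, f:-4; rest ⊤}
  B7: | IN={c:3; rest ⊤} | OUT={c:3; rest ⊤}
  B8: | IN={c:3; rest ⊤} | OUT={c:3, e:5; rest ⊤}

Merge at B5: IN[B5] = OUT[B4] = {a: 6, b: ⊤, c: 3, d: ⊤, e: ⊤, f: ⊤}
Applying B5's transfer function to that IN value gives OUT[B5] (row B5 above).

Answer: {a: 6, b: ⊤, c: 3, d: ⊤, e: ⊤, f: 18}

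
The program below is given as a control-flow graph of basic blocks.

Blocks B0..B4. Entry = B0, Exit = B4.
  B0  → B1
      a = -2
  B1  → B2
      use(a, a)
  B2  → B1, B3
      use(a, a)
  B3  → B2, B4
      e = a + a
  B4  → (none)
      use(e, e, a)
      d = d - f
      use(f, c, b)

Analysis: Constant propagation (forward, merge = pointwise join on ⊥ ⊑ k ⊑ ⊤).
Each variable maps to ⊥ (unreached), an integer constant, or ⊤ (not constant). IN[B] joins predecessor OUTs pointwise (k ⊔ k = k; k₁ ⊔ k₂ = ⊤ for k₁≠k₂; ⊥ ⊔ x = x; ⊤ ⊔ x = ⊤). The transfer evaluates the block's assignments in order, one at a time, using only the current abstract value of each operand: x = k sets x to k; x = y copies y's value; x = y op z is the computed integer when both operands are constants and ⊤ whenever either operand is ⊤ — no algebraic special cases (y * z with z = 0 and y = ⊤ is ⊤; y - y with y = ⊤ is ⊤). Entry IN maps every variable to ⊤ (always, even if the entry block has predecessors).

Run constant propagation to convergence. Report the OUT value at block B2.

Answer: {a: -2, b: ⊤, c: ⊤, d: ⊤, e: ⊤, f: ⊤}

Trace:
Converged values:
  B0:  IN=(all ⊤)  OUT={a:-2; rest ⊤}
  B1:  IN={a:-2; rest ⊤}  OUT={a:-2; rest ⊤}
  B2:  IN={a:-2; rest ⊤}  OUT={a:-2; rest ⊤}
  B3:  IN={a:-2; rest ⊤}  OUT={a:-2, e:-4; rest ⊤}
  B4:  IN={a:-2, e:-4; rest ⊤}  OUT={a:-2, e:-4; rest ⊤}

Merge at B2: IN[B2] = OUT[B1] ⊔ OUT[B3] = {a: -2, b: ⊤, c: ⊤, d: ⊤, e: ⊤, f: ⊤}
Applying B2's transfer function to that IN value gives OUT[B2] (row B2 above).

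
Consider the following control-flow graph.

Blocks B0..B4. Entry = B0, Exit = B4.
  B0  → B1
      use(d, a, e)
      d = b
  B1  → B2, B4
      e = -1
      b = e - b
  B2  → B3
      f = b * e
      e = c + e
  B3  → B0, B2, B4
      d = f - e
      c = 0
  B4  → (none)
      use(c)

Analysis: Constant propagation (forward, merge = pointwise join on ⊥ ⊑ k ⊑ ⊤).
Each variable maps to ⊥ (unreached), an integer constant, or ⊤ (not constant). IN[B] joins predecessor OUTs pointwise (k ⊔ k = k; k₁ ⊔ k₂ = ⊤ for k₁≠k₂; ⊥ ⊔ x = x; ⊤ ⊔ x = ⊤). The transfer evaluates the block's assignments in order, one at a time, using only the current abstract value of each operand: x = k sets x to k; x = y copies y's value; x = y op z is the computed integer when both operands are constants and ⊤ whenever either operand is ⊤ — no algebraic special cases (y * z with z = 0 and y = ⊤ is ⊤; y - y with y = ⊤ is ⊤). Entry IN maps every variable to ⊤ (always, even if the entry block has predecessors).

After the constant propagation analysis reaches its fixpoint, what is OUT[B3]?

Answer: {a: ⊤, b: ⊤, c: 0, d: ⊤, e: ⊤, f: ⊤}

Working:
Converged values:
  B0:  IN=(all ⊤)  OUT=(all ⊤)
  B1:  IN=(all ⊤)  OUT={e:-1; rest ⊤}
  B2:  IN=(all ⊤)  OUT=(all ⊤)
  B3:  IN=(all ⊤)  OUT={c:0; rest ⊤}
  B4:  IN=(all ⊤)  OUT=(all ⊤)

Merge at B3: IN[B3] = OUT[B2] = {a: ⊤, b: ⊤, c: ⊤, d: ⊤, e: ⊤, f: ⊤}
Applying B3's transfer function to that IN value gives OUT[B3] (row B3 above).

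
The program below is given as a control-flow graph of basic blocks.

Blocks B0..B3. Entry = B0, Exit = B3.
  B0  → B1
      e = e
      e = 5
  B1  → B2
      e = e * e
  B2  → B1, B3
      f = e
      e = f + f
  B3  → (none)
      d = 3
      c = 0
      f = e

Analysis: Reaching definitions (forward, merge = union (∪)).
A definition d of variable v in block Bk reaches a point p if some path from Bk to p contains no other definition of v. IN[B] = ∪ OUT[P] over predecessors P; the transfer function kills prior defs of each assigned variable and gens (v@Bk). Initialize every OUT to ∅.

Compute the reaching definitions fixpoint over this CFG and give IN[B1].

Answer: {e@B0, e@B2, f@B2}

Trace:
Fixpoint table:
  B0: | IN={} | OUT={e@B0}
  B1: | IN={e@B0, e@B2, f@B2} | OUT={e@B1, f@B2}
  B2: | IN={e@B1, f@B2} | OUT={e@B2, f@B2}
  B3: | IN={e@B2, f@B2} | OUT={c@B3, d@B3, e@B2, f@B3}

Merge at B1: IN[B1] = OUT[B0] ⊔ OUT[B2] = {e@B0, e@B2, f@B2}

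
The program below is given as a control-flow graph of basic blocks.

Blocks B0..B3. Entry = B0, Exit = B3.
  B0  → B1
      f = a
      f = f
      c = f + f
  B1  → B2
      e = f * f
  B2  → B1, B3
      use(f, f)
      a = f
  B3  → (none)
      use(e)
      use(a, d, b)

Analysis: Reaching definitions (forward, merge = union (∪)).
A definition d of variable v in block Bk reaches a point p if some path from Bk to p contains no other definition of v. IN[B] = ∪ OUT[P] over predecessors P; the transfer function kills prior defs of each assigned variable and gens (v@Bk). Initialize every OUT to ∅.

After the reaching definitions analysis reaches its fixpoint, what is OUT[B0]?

Converged values:
  B0:  IN={}  OUT={c@B0, f@B0}
  B1:  IN={a@B2, c@B0, e@B1, f@B0}  OUT={a@B2, c@B0, e@B1, f@B0}
  B2:  IN={a@B2, c@B0, e@B1, f@B0}  OUT={a@B2, c@B0, e@B1, f@B0}
  B3:  IN={a@B2, c@B0, e@B1, f@B0}  OUT={a@B2, c@B0, e@B1, f@B0}

B0 is the boundary node: IN[B0] = {}
Applying B0's transfer function to that IN value gives OUT[B0] (row B0 above).

Answer: {c@B0, f@B0}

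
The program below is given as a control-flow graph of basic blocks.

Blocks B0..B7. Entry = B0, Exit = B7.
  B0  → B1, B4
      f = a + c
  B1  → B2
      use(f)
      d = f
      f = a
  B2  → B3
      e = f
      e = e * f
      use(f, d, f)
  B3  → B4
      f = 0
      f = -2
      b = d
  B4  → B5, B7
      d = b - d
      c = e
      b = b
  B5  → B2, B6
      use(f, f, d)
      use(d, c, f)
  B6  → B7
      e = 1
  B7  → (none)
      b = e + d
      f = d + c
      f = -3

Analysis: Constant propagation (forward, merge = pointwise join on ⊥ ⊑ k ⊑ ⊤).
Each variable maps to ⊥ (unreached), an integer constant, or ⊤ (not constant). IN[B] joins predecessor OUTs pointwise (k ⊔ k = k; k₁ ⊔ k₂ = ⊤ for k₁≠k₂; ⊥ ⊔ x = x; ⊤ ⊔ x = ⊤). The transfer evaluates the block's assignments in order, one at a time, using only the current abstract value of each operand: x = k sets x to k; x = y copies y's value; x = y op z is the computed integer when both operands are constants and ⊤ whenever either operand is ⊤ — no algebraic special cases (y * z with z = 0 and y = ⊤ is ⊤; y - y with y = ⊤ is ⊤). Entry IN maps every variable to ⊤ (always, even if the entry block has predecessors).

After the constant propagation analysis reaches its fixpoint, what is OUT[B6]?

Converged values:
  B0:  IN=(all ⊤)  OUT=(all ⊤)
  B1:  IN=(all ⊤)  OUT=(all ⊤)
  B2:  IN=(all ⊤)  OUT=(all ⊤)
  B3:  IN=(all ⊤)  OUT={f:-2; rest ⊤}
  B4:  IN=(all ⊤)  OUT=(all ⊤)
  B5:  IN=(all ⊤)  OUT=(all ⊤)
  B6:  IN=(all ⊤)  OUT={e:1; rest ⊤}
  B7:  IN=(all ⊤)  OUT={f:-3; rest ⊤}

Merge at B6: IN[B6] = OUT[B5] = {a: ⊤, b: ⊤, c: ⊤, d: ⊤, e: ⊤, f: ⊤}
Applying B6's transfer function to that IN value gives OUT[B6] (row B6 above).

Answer: {a: ⊤, b: ⊤, c: ⊤, d: ⊤, e: 1, f: ⊤}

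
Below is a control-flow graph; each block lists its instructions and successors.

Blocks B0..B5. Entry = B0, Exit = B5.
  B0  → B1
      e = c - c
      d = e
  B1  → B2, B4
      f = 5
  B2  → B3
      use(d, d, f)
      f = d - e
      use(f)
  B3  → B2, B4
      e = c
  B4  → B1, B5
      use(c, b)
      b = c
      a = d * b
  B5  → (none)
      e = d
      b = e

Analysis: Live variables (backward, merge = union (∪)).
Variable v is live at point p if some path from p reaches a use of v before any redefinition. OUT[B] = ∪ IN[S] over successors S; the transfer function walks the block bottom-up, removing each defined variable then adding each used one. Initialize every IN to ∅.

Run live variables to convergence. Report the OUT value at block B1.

Answer: {b, c, d, e, f}

Derivation:
Per-block solution:
  B0:   IN={b, c}   OUT={b, c, d, e}
  B1:   IN={b, c, d, e}   OUT={b, c, d, e, f}
  B2:   IN={b, c, d, e, f}   OUT={b, c, d, f}
  B3:   IN={b, c, d, f}   OUT={b, c, d, e, f}
  B4:   IN={b, c, d, e}   OUT={b, c, d, e}
  B5:   IN={d}   OUT={}

Merge at B1: OUT[B1] = IN[B2] ⊔ IN[B4] = {b, c, d, e, f}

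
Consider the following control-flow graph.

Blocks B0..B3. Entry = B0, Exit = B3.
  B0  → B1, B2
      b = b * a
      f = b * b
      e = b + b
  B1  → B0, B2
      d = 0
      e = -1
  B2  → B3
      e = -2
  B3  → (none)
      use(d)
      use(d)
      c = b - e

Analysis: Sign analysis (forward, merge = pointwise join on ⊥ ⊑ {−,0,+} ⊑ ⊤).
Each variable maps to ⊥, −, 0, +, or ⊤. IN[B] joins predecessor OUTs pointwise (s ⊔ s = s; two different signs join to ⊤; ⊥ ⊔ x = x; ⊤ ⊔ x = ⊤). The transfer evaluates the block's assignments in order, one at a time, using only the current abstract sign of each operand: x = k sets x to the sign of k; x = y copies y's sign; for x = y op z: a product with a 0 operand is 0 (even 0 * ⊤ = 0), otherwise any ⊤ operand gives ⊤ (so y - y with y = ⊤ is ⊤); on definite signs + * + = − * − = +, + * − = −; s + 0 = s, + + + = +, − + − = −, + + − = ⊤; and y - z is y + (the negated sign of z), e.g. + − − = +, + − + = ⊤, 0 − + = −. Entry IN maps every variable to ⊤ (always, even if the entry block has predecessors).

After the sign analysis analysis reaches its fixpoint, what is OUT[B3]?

Per-block solution:
  B0:  IN=(all ⊤)  OUT=(all ⊤)
  B1:  IN=(all ⊤)  OUT={d:0, e:-; rest ⊤}
  B2:  IN=(all ⊤)  OUT={e:-; rest ⊤}
  B3:  IN={e:-; rest ⊤}  OUT={e:-; rest ⊤}

Merge at B3: IN[B3] = OUT[B2] = {a: ⊤, b: ⊤, c: ⊤, d: ⊤, e: -, f: ⊤}
Applying B3's transfer function to that IN value gives OUT[B3] (row B3 above).

Answer: {a: ⊤, b: ⊤, c: ⊤, d: ⊤, e: -, f: ⊤}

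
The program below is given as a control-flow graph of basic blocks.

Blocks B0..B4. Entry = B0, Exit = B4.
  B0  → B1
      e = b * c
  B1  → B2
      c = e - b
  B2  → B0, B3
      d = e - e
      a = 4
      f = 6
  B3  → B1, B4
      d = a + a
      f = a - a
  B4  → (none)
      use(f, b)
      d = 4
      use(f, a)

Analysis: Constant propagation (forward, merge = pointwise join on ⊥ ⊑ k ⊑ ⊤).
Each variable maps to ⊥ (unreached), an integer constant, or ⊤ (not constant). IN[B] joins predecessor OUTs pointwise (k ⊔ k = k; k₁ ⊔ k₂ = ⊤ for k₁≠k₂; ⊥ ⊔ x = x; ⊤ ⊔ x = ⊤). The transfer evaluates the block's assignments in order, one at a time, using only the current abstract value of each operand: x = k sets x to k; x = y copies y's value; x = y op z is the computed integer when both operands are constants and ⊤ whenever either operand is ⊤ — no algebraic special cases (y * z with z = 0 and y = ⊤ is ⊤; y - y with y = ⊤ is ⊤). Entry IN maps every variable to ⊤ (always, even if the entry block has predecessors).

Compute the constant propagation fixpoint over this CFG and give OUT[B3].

Answer: {a: 4, b: ⊤, c: ⊤, d: 8, e: ⊤, f: 0}

Trace:
Converged values:
  B0: | IN=(all ⊤) | OUT=(all ⊤)
  B1: | IN=(all ⊤) | OUT=(all ⊤)
  B2: | IN=(all ⊤) | OUT={a:4, f:6; rest ⊤}
  B3: | IN={a:4, f:6; rest ⊤} | OUT={a:4, d:8, f:0; rest ⊤}
  B4: | IN={a:4, d:8, f:0; rest ⊤} | OUT={a:4, d:4, f:0; rest ⊤}

Merge at B3: IN[B3] = OUT[B2] = {a: 4, b: ⊤, c: ⊤, d: ⊤, e: ⊤, f: 6}
Applying B3's transfer function to that IN value gives OUT[B3] (row B3 above).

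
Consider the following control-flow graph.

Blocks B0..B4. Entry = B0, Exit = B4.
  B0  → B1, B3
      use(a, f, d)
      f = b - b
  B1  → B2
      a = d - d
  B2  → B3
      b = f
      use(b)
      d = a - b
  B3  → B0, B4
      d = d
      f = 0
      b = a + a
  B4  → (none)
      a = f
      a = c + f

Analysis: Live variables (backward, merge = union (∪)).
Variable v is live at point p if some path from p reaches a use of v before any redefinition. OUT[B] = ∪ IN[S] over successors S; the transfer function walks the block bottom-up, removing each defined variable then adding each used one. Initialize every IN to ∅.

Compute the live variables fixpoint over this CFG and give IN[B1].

Per-block solution:
  B0:  IN={a, b, c, d, f}  OUT={a, c, d, f}
  B1:  IN={c, d, f}  OUT={a, c, f}
  B2:  IN={a, c, f}  OUT={a, c, d}
  B3:  IN={a, c, d}  OUT={a, b, c, d, f}
  B4:  IN={c, f}  OUT={}

Merge at B1: OUT[B1] = IN[B2] = {a, c, f}
Applying B1's transfer function to that OUT value gives IN[B1] (row B1 above).

Answer: {c, d, f}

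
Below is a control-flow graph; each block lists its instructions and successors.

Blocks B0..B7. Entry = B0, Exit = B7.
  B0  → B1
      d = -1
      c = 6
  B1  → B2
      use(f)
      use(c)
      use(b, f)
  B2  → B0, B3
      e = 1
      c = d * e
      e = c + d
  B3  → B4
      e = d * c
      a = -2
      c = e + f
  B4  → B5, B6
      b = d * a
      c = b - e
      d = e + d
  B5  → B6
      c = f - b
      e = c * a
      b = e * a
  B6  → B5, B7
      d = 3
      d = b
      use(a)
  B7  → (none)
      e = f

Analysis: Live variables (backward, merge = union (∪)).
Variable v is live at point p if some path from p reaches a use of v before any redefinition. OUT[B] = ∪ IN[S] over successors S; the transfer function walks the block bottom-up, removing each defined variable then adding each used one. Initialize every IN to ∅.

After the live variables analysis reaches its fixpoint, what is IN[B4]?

Per-block solution:
  B0:  IN={b, f}  OUT={b, c, d, f}
  B1:  IN={b, c, d, f}  OUT={b, d, f}
  B2:  IN={b, d, f}  OUT={b, c, d, f}
  B3:  IN={c, d, f}  OUT={a, d, e, f}
  B4:  IN={a, d, e, f}  OUT={a, b, f}
  B5:  IN={a, b, f}  OUT={a, b, f}
  B6:  IN={a, b, f}  OUT={a, b, f}
  B7:  IN={f}  OUT={}

Merge at B4: OUT[B4] = IN[B5] ⊔ IN[B6] = {a, b, f}
Applying B4's transfer function to that OUT value gives IN[B4] (row B4 above).

Answer: {a, d, e, f}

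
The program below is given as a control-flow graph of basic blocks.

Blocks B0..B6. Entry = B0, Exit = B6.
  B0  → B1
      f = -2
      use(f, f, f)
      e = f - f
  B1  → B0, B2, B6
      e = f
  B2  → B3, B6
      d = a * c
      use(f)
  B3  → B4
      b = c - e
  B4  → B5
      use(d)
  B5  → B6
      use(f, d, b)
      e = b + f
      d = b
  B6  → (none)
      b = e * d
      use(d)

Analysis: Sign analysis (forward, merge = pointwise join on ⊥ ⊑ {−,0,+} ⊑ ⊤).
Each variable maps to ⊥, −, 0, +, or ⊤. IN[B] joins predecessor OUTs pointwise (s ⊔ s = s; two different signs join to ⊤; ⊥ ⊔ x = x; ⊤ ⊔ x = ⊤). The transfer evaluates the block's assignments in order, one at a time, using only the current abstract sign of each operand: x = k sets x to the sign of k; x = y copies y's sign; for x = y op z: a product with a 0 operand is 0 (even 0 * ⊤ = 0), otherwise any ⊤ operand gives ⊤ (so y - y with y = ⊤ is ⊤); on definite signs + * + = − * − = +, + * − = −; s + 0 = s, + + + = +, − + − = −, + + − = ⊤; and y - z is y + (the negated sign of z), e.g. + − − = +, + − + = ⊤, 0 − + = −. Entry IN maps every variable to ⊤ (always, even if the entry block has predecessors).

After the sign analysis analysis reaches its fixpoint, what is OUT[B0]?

Fixpoint table:
  B0: | IN=(all ⊤) | OUT={f:-; rest ⊤}
  B1: | IN={f:-; rest ⊤} | OUT={e:-, f:-; rest ⊤}
  B2: | IN={e:-, f:-; rest ⊤} | OUT={e:-, f:-; rest ⊤}
  B3: | IN={e:-, f:-; rest ⊤} | OUT={e:-, f:-; rest ⊤}
  B4: | IN={e:-, f:-; rest ⊤} | OUT={e:-, f:-; rest ⊤}
  B5: | IN={e:-, f:-; rest ⊤} | OUT={f:-; rest ⊤}
  B6: | IN={f:-; rest ⊤} | OUT={f:-; rest ⊤}

Merge at B0 (entry node, so the boundary value (all ⊤) is joined with the incoming edge(s)): IN[B0] = (all ⊤) ⊔ OUT[B1] = {a: ⊤, b: ⊤, c: ⊤, d: ⊤, e: ⊤, f: ⊤}
Applying B0's transfer function to that IN value gives OUT[B0] (row B0 above).

Answer: {a: ⊤, b: ⊤, c: ⊤, d: ⊤, e: ⊤, f: -}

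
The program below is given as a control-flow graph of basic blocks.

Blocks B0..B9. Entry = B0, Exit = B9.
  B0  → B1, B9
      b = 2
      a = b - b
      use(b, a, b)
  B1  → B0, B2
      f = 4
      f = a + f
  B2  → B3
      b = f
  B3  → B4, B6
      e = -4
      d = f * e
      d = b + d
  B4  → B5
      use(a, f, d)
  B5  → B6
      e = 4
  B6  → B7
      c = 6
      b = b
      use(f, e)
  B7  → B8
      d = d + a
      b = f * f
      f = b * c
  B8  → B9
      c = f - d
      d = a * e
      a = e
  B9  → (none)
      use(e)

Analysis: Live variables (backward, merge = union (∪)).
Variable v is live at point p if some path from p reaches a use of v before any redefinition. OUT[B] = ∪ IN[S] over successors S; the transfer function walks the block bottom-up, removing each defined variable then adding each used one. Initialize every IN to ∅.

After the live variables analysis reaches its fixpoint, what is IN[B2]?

Converged values:
  B0:   IN={e}   OUT={a, e}
  B1:   IN={a, e}   OUT={a, e, f}
  B2:   IN={a, f}   OUT={a, b, f}
  B3:   IN={a, b, f}   OUT={a, b, d, e, f}
  B4:   IN={a, b, d, f}   OUT={a, b, d, f}
  B5:   IN={a, b, d, f}   OUT={a, b, d, e, f}
  B6:   IN={a, b, d, e, f}   OUT={a, c, d, e, f}
  B7:   IN={a, c, d, e, f}   OUT={a, d, e, f}
  B8:   IN={a, d, e, f}   OUT={e}
  B9:   IN={e}   OUT={}

Merge at B2: OUT[B2] = IN[B3] = {a, b, f}
Applying B2's transfer function to that OUT value gives IN[B2] (row B2 above).

Answer: {a, f}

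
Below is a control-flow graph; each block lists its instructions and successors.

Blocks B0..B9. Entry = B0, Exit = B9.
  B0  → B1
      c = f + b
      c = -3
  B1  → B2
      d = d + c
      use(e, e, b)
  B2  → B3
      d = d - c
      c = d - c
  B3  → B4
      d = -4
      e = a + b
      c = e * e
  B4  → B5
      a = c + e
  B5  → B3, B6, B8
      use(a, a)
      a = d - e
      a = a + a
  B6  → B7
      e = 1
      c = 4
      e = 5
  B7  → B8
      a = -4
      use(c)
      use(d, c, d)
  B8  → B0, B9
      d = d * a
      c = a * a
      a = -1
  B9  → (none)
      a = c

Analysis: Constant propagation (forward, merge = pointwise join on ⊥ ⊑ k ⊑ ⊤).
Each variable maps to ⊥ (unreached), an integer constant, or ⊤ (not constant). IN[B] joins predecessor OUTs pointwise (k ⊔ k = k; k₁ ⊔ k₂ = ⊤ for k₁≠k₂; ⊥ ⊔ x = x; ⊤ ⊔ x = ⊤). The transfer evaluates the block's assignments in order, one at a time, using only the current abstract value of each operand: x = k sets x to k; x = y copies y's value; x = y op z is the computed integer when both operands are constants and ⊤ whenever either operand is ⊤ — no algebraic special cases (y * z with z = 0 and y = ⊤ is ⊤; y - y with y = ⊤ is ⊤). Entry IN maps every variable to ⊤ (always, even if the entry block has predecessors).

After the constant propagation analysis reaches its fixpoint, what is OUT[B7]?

Converged values:
  B0:  IN=(all ⊤)  OUT={c:-3; rest ⊤}
  B1:  IN={c:-3; rest ⊤}  OUT={c:-3; rest ⊤}
  B2:  IN={c:-3; rest ⊤}  OUT=(all ⊤)
  B3:  IN=(all ⊤)  OUT={d:-4; rest ⊤}
  B4:  IN={d:-4; rest ⊤}  OUT={d:-4; rest ⊤}
  B5:  IN={d:-4; rest ⊤}  OUT={d:-4; rest ⊤}
  B6:  IN={d:-4; rest ⊤}  OUT={c:4, d:-4, e:5; rest ⊤}
  B7:  IN={c:4, d:-4, e:5; rest ⊤}  OUT={a:-4, c:4, d:-4, e:5; rest ⊤}
  B8:  IN={d:-4; rest ⊤}  OUT={a:-1; rest ⊤}
  B9:  IN={a:-1; rest ⊤}  OUT=(all ⊤)

Merge at B7: IN[B7] = OUT[B6] = {a: ⊤, b: ⊤, c: 4, d: -4, e: 5, f: ⊤}
Applying B7's transfer function to that IN value gives OUT[B7] (row B7 above).

Answer: {a: -4, b: ⊤, c: 4, d: -4, e: 5, f: ⊤}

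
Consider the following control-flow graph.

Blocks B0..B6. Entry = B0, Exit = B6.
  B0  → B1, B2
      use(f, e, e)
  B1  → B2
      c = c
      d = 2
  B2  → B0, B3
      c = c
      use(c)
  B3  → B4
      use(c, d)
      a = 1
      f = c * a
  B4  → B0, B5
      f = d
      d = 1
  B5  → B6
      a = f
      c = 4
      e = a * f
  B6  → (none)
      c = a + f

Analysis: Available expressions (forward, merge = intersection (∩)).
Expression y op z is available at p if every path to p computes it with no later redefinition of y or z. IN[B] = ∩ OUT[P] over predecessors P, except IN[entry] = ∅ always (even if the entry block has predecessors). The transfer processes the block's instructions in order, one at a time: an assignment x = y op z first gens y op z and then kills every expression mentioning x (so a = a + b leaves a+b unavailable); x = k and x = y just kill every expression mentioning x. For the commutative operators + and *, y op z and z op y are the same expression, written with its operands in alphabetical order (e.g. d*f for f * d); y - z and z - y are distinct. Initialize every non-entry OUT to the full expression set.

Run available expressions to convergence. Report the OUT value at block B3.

Converged values:
  B0:   IN={}   OUT={}
  B1:   IN={}   OUT={}
  B2:   IN={}   OUT={}
  B3:   IN={}   OUT={a*c}
  B4:   IN={a*c}   OUT={a*c}
  B5:   IN={a*c}   OUT={a*f}
  B6:   IN={a*f}   OUT={a*f, a+f}

Merge at B3: IN[B3] = OUT[B2] = {}
Applying B3's transfer function to that IN value gives OUT[B3] (row B3 above).

Answer: {a*c}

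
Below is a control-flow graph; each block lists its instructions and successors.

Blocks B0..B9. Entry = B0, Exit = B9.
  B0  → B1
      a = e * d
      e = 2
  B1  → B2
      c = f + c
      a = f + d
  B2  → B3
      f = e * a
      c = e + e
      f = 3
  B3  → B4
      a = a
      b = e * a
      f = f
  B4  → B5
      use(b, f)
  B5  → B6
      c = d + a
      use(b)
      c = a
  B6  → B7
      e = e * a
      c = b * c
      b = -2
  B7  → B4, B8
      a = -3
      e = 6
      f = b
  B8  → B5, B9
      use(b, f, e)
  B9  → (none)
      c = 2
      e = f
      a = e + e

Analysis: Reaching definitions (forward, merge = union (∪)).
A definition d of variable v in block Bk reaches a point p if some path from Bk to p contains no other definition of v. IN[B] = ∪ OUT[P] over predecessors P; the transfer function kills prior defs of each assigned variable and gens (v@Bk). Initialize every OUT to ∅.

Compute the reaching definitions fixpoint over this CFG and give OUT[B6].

Fixpoint table:
  B0:   IN={}   OUT={a@B0, e@B0}
  B1:   IN={a@B0, e@B0}   OUT={a@B1, c@B1, e@B0}
  B2:   IN={a@B1, c@B1, e@B0}   OUT={a@B1, c@B2, e@B0, f@B2}
  B3:   IN={a@B1, c@B2, e@B0, f@B2}   OUT={a@B3, b@B3, c@B2, e@B0, f@B3}
  B4:   IN={a@B3, a@B7, b@B3, b@B6, c@B2, c@B6, e@B0, e@B7, f@B3, f@B7}   OUT={a@B3, a@B7, b@B3, b@B6, c@B2, c@B6, e@B0, e@B7, f@B3, f@B7}
  B5:   IN={a@B3, a@B7, b@B3, b@B6, c@B2, c@B6, e@B0, e@B7, f@B3, f@B7}   OUT={a@B3, a@B7, b@B3, b@B6, c@B5, e@B0, e@B7, f@B3, f@B7}
  B6:   IN={a@B3, a@B7, b@B3, b@B6, c@B5, e@B0, e@B7, f@B3, f@B7}   OUT={a@B3, a@B7, b@B6, c@B6, e@B6, f@B3, f@B7}
  B7:   IN={a@B3, a@B7, b@B6, c@B6, e@B6, f@B3, f@B7}   OUT={a@B7, b@B6, c@B6, e@B7, f@B7}
  B8:   IN={a@B7, b@B6, c@B6, e@B7, f@B7}   OUT={a@B7, b@B6, c@B6, e@B7, f@B7}
  B9:   IN={a@B7, b@B6, c@B6, e@B7, f@B7}   OUT={a@B9, b@B6, c@B9, e@B9, f@B7}

Merge at B6: IN[B6] = OUT[B5] = {a@B3, a@B7, b@B3, b@B6, c@B5, e@B0, e@B7, f@B3, f@B7}
Applying B6's transfer function to that IN value gives OUT[B6] (row B6 above).

Answer: {a@B3, a@B7, b@B6, c@B6, e@B6, f@B3, f@B7}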